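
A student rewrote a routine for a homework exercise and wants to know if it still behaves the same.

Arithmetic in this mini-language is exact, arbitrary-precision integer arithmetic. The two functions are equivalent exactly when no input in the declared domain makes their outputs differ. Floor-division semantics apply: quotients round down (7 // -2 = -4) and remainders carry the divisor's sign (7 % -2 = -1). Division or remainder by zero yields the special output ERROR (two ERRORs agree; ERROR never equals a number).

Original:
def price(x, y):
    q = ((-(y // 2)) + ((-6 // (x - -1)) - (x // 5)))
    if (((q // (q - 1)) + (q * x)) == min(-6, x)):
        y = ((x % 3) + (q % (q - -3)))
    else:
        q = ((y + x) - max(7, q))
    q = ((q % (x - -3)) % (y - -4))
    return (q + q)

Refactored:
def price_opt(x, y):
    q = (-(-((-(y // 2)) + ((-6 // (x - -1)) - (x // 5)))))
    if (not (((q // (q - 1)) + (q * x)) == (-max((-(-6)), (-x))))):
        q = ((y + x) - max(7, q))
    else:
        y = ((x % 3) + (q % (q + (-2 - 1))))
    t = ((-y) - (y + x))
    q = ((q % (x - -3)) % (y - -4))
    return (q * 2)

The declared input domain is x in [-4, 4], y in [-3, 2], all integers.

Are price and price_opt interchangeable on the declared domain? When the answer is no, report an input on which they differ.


Evaluate both at x=2, y=2.
price: q := -3 | (((q // (q - 1)) + (q * x)) == min(-6, x)): true | divide-by-zero, output ERROR
price_opt: q := -3 | (not (((q // (q - 1)) + (q * x)) == (-max((-(-6)), (-x))))): false | y := -1 | t := 0 | q := 2 | result 4
ERROR != 4, so the rewrite changes behavior.
verdict: not equivalent; witness: x=2, y=2


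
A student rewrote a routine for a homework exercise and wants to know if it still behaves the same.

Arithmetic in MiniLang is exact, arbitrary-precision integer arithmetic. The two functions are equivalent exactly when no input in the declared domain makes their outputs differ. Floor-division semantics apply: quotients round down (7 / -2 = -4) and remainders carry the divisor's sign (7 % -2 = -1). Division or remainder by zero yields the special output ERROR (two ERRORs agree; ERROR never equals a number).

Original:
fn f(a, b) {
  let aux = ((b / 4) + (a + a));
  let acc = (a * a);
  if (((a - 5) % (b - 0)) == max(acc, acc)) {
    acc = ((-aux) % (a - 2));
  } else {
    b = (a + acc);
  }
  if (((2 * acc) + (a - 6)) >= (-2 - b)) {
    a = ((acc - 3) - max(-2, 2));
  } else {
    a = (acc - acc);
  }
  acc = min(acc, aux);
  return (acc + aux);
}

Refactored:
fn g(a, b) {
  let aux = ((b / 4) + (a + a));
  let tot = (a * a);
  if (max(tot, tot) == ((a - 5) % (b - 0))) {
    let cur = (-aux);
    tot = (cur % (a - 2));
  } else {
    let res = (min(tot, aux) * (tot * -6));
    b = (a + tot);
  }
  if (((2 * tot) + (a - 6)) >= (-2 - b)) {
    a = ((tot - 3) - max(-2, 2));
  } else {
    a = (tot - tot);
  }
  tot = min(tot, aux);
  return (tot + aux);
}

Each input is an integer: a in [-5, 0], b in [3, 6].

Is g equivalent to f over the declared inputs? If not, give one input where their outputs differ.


The two are interchangeable: constant usage differs; also statement counts differ; also arithmetic usage differs; also min/max/abs usage differs; also local variable names differ, and every declared input agrees.
One worked example (a=-3, b=3) — f: aux becomes -6; next acc becomes 9; next (((a - 5) % (b - 0)) == max(acc, acc)) evaluates to false; next b becomes 6; next (((2 * acc) + (a - 6)) >= (-2 - b)) evaluates to true; next a becomes 4; next acc becomes -6; next final value -12; g: aux becomes -6; next tot becomes 9; next (max(tot, tot) == ((a - 5) % (b - 0))) evaluates to false; next res becomes 324; next b becomes 6; next (((2 * tot) + (a - 6)) >= (-2 - b)) evaluates to true; next a becomes 4; next tot becomes -6; next final value -12; agreement on -12.
Across all 24 domain points the two functions coincide.
verdict: equivalent


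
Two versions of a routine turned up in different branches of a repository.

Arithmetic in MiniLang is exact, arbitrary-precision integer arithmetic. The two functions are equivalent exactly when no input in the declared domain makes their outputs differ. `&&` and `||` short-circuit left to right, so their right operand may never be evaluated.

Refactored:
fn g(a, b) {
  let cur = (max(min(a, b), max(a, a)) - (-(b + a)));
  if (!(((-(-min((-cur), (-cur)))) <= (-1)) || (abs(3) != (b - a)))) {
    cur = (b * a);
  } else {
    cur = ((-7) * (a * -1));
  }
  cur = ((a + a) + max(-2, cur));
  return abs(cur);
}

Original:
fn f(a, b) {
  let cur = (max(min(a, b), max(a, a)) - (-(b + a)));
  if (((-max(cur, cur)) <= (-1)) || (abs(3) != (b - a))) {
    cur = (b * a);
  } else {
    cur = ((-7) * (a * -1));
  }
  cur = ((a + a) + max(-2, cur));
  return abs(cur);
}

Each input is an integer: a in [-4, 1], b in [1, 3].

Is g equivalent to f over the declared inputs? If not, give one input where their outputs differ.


There is a counterexample at a=-1, b=1: 3 on one side, 4 on the other.
f: cur=-1, then (((-max(cur, cur)) <= (-1)) || (abs(3) != (b - a))) is true, then cur=-1, then cur=-3, then returns 3
g: cur=-1, then (!(((-(-min((-cur), (-cur)))) <= (-1)) || (abs(3) != (b - a)))) is false, then cur=-7, then cur=-4, then returns 4
verdict: not equivalent; witness: a=-1, b=1


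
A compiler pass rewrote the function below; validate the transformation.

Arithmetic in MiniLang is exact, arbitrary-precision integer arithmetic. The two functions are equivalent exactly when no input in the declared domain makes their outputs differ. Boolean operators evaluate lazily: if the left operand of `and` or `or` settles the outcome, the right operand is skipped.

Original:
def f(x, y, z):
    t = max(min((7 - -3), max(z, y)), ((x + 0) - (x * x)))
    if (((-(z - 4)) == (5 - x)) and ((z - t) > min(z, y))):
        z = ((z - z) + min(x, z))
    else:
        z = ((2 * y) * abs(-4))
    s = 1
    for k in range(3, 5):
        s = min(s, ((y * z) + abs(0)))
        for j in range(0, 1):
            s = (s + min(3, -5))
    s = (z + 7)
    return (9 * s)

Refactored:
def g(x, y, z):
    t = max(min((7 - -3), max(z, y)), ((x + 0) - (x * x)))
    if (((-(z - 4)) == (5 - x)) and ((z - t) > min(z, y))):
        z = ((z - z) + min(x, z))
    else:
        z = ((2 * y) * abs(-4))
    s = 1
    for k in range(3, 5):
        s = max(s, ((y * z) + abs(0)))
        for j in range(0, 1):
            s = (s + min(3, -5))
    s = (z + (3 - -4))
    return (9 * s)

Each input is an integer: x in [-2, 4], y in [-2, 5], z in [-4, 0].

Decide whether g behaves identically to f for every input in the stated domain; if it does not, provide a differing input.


Equivalent. The suspicious edit (`min(s, ((y * z) + abs(0)))` became `max(s, ((y * z) + abs(0)))`) never changes the result for any input inside the declared domain.
Checked all 280 inputs in the declared domain: the outputs agree on every one.
As a probe, take x=2, y=2, z=-3: f runs t becomes 2; next (((-(z - 4)) == (5 - x)) and ((z - t) > min(z, y))) evaluates to false; next z becomes 16; next s becomes 1; next at k=3:; next s becomes 1; next at j=0:; next s becomes -4; next at k=4:; next s becomes -4; next at j=0:; next s becomes -9; next s becomes 23; next final value 207; g runs t becomes 2; next (((-(z - 4)) == (5 - x)) and ((z - t) > min(z, y))) evaluates to false; next z becomes 16; next s becomes 1; next at k=3:; next s becomes 32; next at j=0:; next s becomes 27; next at k=4:; next s becomes 32; next at j=0:; next s becomes 27; next s becomes 23; next final value 207; both end at 207.
verdict: equivalent


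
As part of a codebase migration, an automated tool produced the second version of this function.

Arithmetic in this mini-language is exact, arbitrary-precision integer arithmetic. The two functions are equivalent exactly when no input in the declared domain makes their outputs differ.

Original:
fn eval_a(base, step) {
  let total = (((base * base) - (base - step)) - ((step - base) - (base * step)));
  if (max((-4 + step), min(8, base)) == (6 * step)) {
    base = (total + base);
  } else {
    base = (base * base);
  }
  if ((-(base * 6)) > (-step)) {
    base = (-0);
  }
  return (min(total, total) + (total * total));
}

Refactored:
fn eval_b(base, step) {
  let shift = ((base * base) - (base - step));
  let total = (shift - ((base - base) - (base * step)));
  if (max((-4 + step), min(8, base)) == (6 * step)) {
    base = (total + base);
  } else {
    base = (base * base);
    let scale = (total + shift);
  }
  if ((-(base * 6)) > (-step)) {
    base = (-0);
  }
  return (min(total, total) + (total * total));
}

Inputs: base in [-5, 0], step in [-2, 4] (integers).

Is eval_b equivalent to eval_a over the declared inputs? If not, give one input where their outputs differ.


Not equivalent: base=-5, step=-2 separates them (1260 vs 1482).
eval_a: total := 35 | (max((-4 + step), min(8, base)) == (6 * step)): false | base := 25 | ((-(base * 6)) > (-step)): false | result 1260
eval_b: shift := 28 | total := 38 | (max((-4 + step), min(8, base)) == (6 * step)): false | base := 25 | scale := 66 | ((-(base * 6)) > (-step)): false | result 1482
verdict: not equivalent; witness: base=-5, step=-2


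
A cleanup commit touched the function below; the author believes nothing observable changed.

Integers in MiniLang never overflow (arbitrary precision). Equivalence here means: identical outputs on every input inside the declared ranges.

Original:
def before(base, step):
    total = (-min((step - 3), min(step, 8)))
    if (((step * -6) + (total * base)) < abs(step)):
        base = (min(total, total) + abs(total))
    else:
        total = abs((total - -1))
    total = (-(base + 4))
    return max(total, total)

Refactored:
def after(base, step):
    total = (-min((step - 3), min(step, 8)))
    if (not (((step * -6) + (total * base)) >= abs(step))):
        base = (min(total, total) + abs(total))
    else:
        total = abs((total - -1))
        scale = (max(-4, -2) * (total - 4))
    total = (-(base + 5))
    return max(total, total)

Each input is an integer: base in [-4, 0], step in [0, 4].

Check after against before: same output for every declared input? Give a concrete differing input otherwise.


On input base=-4, step=0, before returns -10 while after returns -11.
verdict: not equivalent; witness: base=-4, step=0


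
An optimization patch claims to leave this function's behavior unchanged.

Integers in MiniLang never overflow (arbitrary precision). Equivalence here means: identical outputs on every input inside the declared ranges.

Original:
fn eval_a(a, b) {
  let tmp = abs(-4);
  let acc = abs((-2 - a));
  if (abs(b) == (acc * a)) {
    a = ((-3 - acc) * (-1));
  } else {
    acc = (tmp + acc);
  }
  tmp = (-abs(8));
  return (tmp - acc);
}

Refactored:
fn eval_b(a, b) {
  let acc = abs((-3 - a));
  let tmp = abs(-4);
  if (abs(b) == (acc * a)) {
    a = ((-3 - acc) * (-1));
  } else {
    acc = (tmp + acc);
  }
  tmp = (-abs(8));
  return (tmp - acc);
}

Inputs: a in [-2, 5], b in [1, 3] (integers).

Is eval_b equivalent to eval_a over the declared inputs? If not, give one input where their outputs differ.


Consider the input a=-2, b=1.
eval_a: tmp = 4; acc = 0; (abs(b) == (acc * a)) -> false; acc = 4; tmp = -8; return -12
eval_b: acc = 1; tmp = 4; (abs(b) == (acc * a)) -> false; acc = 5; tmp = -8; return -13
-12 and -13 differ, so these are not the same function on this domain.
verdict: not equivalent; witness: a=-2, b=1


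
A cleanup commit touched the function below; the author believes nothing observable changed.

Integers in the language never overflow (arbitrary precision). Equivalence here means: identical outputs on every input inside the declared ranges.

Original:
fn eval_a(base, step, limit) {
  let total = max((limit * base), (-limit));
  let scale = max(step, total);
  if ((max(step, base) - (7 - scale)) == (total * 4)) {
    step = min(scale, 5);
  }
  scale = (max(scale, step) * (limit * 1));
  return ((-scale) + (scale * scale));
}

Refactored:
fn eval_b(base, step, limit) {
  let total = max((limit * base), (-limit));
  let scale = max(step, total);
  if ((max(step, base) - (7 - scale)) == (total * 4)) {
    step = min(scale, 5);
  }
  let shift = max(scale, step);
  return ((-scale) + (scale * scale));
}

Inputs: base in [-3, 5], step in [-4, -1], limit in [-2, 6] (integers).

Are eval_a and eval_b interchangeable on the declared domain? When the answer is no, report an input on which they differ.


base=-3, step=-4, limit=-2 yields 156 from eval_a but 30 from eval_b.
verdict: not equivalent; witness: base=-3, step=-4, limit=-2


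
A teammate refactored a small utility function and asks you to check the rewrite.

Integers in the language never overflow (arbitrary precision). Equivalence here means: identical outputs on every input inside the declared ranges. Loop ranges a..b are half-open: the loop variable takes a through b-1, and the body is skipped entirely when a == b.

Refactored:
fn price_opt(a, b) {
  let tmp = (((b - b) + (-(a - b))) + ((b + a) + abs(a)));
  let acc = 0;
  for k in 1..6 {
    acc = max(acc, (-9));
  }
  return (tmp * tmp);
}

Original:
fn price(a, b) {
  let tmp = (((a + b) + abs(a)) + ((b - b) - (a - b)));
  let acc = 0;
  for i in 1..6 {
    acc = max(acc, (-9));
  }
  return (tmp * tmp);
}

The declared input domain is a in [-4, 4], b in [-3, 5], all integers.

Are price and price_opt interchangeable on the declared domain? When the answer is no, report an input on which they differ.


Differences: arithmetic usage differs, local variable names differ — yet all 81 inputs agree.
verdict: equivalent


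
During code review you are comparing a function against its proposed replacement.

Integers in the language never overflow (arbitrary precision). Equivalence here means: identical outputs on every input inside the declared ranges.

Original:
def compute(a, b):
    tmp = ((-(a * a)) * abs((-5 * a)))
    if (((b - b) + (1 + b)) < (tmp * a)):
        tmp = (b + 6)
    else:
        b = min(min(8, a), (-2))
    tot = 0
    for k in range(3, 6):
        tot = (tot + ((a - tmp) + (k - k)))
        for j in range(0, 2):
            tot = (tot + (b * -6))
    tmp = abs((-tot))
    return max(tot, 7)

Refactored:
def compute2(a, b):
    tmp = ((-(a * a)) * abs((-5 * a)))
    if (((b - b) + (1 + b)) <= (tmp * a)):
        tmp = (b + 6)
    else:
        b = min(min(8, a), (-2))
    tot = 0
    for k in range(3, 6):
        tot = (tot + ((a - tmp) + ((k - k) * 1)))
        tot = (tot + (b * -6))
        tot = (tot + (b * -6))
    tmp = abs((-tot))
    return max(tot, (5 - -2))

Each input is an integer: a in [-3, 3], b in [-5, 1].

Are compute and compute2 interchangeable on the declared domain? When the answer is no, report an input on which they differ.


Run the pair on a=0, b=-1.
compute: tmp := 0 | (((b - b) + (1 + b)) < (tmp * a)): false | b := -2 | tot := 0 | iter k=3: | tot := 0 | iter j=0: | tot := 12 | iter j=1: | tot := 24 | iter k=4: | tot := 24 | iter j=0: | tot := 36 | iter j=1: | tot := 48 | iter k=5: | tot := 48 | iter j=0: | tot := 60 | iter j=1: | tot := 72 | tmp := 72 | result 72
compute2: tmp := 0 | (((b - b) + (1 + b)) <= (tmp * a)): true | tmp := 5 | tot := 0 | iter k=3: | tot := -5 | tot := 1 | tot := 7 | iter k=4: | tot := 2 | tot := 8 | tot := 14 | iter k=5: | tot := 9 | tot := 15 | tot := 21 | tmp := 21 | result 21
72 against 21: the behavior changed.
verdict: not equivalent; witness: a=0, b=-1


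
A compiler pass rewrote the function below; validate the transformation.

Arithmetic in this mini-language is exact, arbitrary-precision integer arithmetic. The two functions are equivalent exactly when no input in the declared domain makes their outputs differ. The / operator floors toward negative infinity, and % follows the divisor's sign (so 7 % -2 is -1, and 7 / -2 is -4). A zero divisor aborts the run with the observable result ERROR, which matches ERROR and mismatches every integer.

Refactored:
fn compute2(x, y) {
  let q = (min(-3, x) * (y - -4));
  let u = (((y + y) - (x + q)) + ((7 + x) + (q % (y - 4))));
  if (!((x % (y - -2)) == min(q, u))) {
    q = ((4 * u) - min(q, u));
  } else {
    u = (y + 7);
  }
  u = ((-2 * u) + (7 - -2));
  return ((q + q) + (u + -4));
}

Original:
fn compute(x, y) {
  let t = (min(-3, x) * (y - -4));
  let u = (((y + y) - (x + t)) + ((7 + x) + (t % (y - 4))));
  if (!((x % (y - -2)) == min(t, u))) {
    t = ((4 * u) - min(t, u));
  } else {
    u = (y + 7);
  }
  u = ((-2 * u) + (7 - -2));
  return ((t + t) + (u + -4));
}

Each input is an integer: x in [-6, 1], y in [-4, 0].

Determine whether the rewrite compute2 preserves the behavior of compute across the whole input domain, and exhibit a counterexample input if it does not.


Behavior is preserved: although local variable names differ, the outputs never diverge.
As a probe, take x=-3, y=-3: compute runs t=-3, then u=1, then (!((x % (y - -2)) == min(t, u))) is true, then t=7, then u=7, then returns 17; compute2 runs q=-3, then u=1, then (!((x % (y - -2)) == min(q, u))) is true, then q=7, then u=7, then returns 17; both end at 17.
Sweeping the whole domain (40 inputs) finds no disagreement.
verdict: equivalent


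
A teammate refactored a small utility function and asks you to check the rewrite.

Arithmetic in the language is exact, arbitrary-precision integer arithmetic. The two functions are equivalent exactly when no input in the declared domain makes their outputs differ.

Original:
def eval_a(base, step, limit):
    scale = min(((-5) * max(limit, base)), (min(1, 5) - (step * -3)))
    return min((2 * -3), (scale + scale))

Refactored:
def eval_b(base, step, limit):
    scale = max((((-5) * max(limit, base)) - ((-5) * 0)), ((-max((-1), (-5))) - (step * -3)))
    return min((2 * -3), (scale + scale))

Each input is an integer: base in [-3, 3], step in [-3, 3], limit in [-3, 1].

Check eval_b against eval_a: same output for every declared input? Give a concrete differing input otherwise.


The rewrite breaks on base=-3, step=-3, limit=-3, where the results are -16 and -6.
eval_a: scale := -8 | result -16
eval_b: scale := 15 | result -6
verdict: not equivalent; witness: base=-3, step=-3, limit=-3


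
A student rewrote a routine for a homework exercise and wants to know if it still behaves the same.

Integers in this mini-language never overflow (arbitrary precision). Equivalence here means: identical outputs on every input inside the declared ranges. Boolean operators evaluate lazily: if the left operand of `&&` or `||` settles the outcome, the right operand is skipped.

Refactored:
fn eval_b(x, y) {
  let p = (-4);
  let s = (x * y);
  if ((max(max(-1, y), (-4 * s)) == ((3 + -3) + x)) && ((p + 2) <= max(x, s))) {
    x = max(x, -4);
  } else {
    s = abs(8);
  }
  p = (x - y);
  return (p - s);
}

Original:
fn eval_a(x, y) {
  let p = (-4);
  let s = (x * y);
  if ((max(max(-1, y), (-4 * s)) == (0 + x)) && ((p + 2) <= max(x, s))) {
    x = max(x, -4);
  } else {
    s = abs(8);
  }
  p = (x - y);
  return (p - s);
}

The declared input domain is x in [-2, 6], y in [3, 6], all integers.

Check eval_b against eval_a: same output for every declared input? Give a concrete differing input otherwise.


Differences: arithmetic usage differs; constant usage differs — yet all 36 inputs agree.
verdict: equivalent


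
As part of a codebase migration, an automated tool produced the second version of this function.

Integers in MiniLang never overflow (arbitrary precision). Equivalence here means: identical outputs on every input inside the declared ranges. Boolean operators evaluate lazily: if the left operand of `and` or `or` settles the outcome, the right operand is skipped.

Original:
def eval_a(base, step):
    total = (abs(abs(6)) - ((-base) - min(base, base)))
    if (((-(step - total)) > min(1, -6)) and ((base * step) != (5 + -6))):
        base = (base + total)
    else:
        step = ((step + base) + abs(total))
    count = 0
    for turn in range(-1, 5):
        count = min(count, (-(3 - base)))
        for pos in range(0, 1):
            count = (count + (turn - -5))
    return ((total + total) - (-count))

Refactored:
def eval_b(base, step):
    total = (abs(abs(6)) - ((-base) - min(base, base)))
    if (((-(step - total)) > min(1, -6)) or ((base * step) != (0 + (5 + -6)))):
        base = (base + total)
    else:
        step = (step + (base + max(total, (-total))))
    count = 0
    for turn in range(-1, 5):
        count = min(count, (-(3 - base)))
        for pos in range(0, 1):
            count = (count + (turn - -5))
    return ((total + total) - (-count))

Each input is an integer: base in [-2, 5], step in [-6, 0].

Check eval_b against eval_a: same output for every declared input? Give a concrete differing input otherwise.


Run the pair on base=1, step=-1.
eval_a: total becomes 8; next (((-(step - total)) > min(1, -6)) and ((base * step) != (5 + -6))) evaluates to false; next step becomes 8; next count becomes 0; next at turn=-1:; next count becomes -2; next at pos=0:; next count becomes 2; next at turn=0:; next count becomes -2; next at pos=0:; next count becomes 3; next at turn=1:; next count becomes -2; next at pos=0:; next count becomes 4; next at turn=2:; next count becomes -2; next at pos=0:; next count becomes 5; next at turn=3:; next count becomes -2; next at pos=0:; next count becomes 6; next at turn=4:; next count becomes -2; next at pos=0:; next count becomes 7; next final value 23
eval_b: total becomes 8; next (((-(step - total)) > min(1, -6)) or ((base * step) != (0 + (5 + -6)))) evaluates to true; next base becomes 9; next count becomes 0; next at turn=-1:; next count becomes 0; next at pos=0:; next count becomes 4; next at turn=0:; next count becomes 4; next at pos=0:; next count becomes 9; next at turn=1:; next count becomes 6; next at pos=0:; next count becomes 12; next at turn=2:; next count becomes 6; next at pos=0:; next count becomes 13; next at turn=3:; next count becomes 6; next at pos=0:; next count becomes 14; next at turn=4:; next count becomes 6; next at pos=0:; next count becomes 15; next final value 31
23 against 31: the behavior changed.
verdict: not equivalent; witness: base=1, step=-1


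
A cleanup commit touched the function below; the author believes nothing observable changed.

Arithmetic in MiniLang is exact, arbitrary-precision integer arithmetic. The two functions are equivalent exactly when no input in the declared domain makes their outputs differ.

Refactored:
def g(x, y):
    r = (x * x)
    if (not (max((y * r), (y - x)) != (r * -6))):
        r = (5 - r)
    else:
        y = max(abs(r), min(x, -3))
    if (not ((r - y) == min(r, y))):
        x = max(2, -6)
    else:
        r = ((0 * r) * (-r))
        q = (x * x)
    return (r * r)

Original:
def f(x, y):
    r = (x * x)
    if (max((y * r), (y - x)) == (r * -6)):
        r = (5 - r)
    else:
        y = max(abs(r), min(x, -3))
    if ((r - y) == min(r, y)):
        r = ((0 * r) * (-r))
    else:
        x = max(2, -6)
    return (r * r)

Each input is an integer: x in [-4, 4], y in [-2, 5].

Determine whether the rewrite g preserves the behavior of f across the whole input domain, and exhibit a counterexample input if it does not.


The two are interchangeable: statement counts differ; and boolean connective usage differs; and arithmetic usage differs; and comparison usage differs; and local variable names differ, and every declared input agrees.
One worked example (x=3, y=4) — f: r := 9 | (max((y * r), (y - x)) == (r * -6)): false | y := 9 | ((r - y) == min(r, y)): false | x := 2 | result 81; g: r := 9 | (not (max((y * r), (y - x)) != (r * -6))): false | y := 9 | (not ((r - y) == min(r, y))): true | x := 2 | result 81; agreement on 81.
Across all 72 domain points the two functions coincide.
verdict: equivalent


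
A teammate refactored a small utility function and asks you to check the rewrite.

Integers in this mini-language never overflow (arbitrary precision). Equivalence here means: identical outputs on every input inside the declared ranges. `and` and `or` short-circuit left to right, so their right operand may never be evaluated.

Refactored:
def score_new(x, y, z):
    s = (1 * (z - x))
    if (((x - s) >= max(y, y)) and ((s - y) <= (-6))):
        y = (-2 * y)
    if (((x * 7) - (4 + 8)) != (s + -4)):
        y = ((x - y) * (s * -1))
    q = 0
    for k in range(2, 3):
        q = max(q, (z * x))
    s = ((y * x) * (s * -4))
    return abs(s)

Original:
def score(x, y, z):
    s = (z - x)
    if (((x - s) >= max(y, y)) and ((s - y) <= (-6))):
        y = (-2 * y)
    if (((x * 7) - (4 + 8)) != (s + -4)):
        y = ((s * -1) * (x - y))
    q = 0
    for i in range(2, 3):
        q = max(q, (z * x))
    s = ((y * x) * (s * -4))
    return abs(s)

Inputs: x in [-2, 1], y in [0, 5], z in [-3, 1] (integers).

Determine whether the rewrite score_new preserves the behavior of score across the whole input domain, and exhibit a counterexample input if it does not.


Comparing the listings, the differences include: local variable names differ; arithmetic usage differs; constant usage differs.
As a probe, take x=0, y=1, z=1: score runs s=1, then (((x - s) >= max(y, y)) and ((s - y) <= (-6))) is false, then (((x * 7) - (4 + 8)) != (s + -4)) is true, then y=1, then q=0, then (i=2), then q=0, then s=0, then returns 0; score_new runs s=1, then (((x - s) >= max(y, y)) and ((s - y) <= (-6))) is false, then (((x * 7) - (4 + 8)) != (s + -4)) is true, then y=1, then q=0, then (k=2), then q=0, then s=0, then returns 0; both end at 0.
An exhaustive pass over the 120 declared inputs shows identical outputs.
verdict: equivalent


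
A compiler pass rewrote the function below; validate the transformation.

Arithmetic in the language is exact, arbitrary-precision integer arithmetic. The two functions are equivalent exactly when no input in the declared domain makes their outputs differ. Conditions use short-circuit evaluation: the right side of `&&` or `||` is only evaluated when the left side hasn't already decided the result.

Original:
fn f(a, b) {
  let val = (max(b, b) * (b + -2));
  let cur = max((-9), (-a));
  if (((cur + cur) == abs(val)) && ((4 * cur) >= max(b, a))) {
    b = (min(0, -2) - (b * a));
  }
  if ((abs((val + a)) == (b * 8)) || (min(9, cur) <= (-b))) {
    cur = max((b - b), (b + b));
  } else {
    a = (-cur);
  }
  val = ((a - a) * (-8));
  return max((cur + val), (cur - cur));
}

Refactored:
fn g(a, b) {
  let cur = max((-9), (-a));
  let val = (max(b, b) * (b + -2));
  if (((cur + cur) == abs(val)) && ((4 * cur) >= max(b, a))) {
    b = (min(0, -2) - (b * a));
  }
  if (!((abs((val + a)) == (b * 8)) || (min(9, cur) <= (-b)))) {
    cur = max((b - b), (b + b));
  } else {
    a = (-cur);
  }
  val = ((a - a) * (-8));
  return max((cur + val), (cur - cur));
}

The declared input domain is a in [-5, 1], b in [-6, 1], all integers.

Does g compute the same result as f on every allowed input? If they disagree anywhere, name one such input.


Evaluate both at a=-5, b=-6.
f: val becomes 48; next cur becomes 5; next (((cur + cur) == abs(val)) && ((4 * cur) >= max(b, a))) evaluates to false; next ((abs((val + a)) == (b * 8)) || (min(9, cur) <= (-b))) evaluates to true; next cur becomes 0; next val becomes 0; next final value 0
g: cur becomes 5; next val becomes 48; next (((cur + cur) == abs(val)) && ((4 * cur) >= max(b, a))) evaluates to false; next (!((abs((val + a)) == (b * 8)) || (min(9, cur) <= (-b)))) evaluates to false; next a becomes -5; next val becomes 0; next final value 5
0 and 5 differ, so these are not the same function on this domain.
verdict: not equivalent; witness: a=-5, b=-6


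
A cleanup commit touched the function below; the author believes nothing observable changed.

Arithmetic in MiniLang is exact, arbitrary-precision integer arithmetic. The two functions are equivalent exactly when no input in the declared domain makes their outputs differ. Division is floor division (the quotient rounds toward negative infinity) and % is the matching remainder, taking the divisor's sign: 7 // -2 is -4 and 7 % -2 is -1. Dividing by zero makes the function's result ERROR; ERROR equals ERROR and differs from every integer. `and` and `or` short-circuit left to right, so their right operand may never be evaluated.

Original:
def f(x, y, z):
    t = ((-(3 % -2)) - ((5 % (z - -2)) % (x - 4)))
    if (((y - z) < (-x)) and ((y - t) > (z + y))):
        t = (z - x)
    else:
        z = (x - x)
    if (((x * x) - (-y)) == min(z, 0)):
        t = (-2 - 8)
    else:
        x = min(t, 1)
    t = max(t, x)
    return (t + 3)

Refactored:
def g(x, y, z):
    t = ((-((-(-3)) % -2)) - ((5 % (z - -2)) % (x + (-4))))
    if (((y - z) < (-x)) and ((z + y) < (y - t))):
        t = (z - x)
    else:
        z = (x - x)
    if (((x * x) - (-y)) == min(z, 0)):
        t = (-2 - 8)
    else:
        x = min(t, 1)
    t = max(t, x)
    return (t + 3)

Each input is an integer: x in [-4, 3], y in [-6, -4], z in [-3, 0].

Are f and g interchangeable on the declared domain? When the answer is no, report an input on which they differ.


Side by side, the visible changes include: comparison usage differs; arithmetic usage differs.
One worked example (x=-4, y=-6, z=0) — f: t=8, then (((y - z) < (-x)) and ((y - t) > (z + y))) is false, then z=0, then (((x * x) - (-y)) == min(z, 0)) is false, then x=1, then t=8, then returns 11; g: t=8, then (((y - z) < (-x)) and ((z + y) < (y - t))) is false, then z=0, then (((x * x) - (-y)) == min(z, 0)) is false, then x=1, then t=8, then returns 11; agreement on 11.
Checked all 96 inputs in the declared domain: the outputs agree on every one.
verdict: equivalent


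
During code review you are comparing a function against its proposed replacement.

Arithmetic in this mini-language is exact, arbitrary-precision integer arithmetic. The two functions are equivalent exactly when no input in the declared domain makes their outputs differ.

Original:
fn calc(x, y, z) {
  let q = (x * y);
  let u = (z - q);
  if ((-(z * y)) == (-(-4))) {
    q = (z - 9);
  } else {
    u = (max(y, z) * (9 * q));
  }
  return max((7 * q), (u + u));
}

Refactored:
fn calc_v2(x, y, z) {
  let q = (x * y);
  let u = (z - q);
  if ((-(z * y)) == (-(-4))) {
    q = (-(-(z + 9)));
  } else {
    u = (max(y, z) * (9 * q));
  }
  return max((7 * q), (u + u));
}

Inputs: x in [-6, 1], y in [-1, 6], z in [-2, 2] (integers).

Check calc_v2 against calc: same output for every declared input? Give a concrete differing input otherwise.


Take x=-6, y=2, z=-2.
calc: q becomes -12; next u becomes 10; next ((-(z * y)) == (-(-4))) evaluates to true; next q becomes -11; next final value 20
calc_v2: q becomes -12; next u becomes 10; next ((-(z * y)) == (-(-4))) evaluates to true; next q becomes 7; next final value 49
20 and 49 differ, so these are not the same function on this domain.
verdict: not equivalent; witness: x=-6, y=2, z=-2


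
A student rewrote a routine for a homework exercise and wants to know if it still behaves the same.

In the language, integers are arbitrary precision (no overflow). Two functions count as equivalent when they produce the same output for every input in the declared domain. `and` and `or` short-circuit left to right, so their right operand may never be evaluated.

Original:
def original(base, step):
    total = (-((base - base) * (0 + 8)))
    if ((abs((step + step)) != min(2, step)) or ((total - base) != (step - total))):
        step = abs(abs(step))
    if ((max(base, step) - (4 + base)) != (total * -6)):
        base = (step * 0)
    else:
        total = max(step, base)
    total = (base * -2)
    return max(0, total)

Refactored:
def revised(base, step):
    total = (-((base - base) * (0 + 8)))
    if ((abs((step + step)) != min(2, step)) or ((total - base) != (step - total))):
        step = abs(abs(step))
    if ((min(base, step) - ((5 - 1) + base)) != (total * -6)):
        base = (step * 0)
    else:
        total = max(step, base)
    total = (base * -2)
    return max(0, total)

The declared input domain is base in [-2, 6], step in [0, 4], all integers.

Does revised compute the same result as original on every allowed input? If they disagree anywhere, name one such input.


base=-2, step=2 yields 4 from original but 0 from revised.
verdict: not equivalent; witness: base=-2, step=2


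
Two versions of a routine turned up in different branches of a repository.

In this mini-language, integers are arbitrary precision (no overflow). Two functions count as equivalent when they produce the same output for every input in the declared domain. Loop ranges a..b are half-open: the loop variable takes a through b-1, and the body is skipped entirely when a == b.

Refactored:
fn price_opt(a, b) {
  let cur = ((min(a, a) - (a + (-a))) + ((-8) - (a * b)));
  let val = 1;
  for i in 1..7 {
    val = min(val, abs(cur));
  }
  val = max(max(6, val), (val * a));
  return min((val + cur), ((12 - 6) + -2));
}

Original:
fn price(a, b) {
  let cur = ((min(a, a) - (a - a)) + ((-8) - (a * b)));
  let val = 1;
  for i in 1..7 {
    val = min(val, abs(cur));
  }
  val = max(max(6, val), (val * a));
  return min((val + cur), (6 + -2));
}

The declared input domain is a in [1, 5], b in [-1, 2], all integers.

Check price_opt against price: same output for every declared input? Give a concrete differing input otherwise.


Although arithmetic usage differs, and constant usage differs, 20/20 inputs agree.
verdict: equivalent


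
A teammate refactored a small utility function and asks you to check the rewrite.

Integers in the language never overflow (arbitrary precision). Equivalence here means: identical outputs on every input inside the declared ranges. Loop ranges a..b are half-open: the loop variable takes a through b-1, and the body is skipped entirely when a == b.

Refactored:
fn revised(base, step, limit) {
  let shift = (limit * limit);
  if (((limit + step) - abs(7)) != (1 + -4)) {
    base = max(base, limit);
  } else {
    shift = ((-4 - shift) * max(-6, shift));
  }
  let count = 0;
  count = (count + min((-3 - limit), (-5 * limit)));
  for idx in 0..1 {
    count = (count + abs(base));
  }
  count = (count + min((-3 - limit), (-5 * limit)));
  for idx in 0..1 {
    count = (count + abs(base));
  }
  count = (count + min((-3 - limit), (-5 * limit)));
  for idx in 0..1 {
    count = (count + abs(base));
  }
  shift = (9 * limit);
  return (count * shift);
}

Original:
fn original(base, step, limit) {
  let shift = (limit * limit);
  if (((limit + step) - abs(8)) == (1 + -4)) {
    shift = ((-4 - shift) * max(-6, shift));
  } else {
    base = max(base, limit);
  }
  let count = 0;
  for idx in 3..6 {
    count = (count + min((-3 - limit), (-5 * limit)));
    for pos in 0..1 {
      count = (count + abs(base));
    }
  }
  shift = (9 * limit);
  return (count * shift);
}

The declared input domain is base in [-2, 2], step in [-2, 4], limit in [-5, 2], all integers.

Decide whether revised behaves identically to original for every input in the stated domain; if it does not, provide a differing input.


Take base=-2, step=3, limit=1.
original: shift = 1; (((limit + step) - abs(8)) == (1 + -4)) -> false; base = 1; count = 0; [idx=3]; count = -5; [pos=0]; count = -4; [idx=4]; count = -9; [pos=0]; count = -8; [idx=5]; count = -13; [pos=0]; count = -12; shift = 9; return -108
revised: shift = 1; (((limit + step) - abs(7)) != (1 + -4)) -> false; shift = -5; count = 0; count = -5; [idx=0]; count = -3; count = -8; [idx=0]; count = -6; count = -11; [idx=0]; count = -9; shift = 9; return -81
-108 != -81, so the rewrite changes behavior.
verdict: not equivalent; witness: base=-2, step=3, limit=1


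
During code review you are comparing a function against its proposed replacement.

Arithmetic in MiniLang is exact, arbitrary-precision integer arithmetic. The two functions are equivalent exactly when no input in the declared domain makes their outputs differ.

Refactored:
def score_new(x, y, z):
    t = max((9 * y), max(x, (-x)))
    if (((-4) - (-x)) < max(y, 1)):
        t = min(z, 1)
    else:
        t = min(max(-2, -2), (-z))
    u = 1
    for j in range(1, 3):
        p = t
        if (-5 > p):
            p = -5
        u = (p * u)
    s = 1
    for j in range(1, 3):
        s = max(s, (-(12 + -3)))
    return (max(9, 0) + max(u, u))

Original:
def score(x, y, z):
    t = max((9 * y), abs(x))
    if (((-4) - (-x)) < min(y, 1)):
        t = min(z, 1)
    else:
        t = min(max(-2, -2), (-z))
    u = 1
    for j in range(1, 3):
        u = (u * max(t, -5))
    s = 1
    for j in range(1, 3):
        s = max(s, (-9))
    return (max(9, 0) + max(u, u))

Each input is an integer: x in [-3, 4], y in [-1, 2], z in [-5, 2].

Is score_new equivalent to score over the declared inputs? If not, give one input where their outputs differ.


Input x=3, y=-1, z=-5: 13 from score versus 34 from score_new.
verdict: not equivalent; witness: x=3, y=-1, z=-5


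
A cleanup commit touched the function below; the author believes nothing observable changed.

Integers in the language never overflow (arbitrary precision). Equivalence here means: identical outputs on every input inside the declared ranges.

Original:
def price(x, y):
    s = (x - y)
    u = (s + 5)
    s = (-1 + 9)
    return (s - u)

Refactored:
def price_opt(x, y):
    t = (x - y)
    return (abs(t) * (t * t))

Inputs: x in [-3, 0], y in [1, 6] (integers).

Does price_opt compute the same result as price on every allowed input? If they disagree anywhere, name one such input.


Try x=-3, y=1.
price: s=-4, then u=1, then s=8, then returns 7
price_opt: t=-4, then returns 64
7 != 64, so the rewrite changes behavior.
verdict: not equivalent; witness: x=-3, y=1


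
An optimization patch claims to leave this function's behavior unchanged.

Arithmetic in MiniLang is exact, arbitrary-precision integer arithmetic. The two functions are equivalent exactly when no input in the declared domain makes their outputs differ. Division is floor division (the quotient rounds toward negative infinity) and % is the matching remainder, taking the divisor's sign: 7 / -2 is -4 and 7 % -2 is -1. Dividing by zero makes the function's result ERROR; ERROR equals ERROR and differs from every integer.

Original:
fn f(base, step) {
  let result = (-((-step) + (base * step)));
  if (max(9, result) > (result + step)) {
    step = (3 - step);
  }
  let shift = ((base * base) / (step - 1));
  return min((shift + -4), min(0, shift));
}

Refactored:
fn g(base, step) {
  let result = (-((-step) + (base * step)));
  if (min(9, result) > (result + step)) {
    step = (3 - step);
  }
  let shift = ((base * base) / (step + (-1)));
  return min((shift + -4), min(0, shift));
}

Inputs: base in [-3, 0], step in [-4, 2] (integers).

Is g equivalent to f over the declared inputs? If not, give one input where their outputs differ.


Evaluate both at base=-3, step=0.
f: result := 0 | (max(9, result) > (result + step)): true | step := 3 | shift := 4 | result 0
g: result := 0 | (min(9, result) > (result + step)): false | shift := -9 | result -13
0 against -13: the behavior changed.
verdict: not equivalent; witness: base=-3, step=0


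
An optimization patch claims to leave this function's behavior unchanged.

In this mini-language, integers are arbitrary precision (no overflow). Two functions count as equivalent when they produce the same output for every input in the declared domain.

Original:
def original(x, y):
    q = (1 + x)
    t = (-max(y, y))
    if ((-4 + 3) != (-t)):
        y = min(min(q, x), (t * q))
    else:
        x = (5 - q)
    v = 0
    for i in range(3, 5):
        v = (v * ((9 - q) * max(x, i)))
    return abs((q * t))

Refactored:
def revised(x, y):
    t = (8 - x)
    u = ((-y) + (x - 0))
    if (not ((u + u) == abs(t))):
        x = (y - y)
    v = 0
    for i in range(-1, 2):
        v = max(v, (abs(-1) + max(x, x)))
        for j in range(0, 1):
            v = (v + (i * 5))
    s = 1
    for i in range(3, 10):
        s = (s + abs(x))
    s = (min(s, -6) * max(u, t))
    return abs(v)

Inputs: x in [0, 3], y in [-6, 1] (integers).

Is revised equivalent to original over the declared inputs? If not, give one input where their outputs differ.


The rewrite breaks on x=0, y=-5, where the results are 5 and 6.
original: q = 1; t = 5; ((-4 + 3) != (-t)) -> true; y = 0; v = 0; [i=3]; v = 0; [i=4]; v = 0; return 5
revised: t = 8; u = 5; (not ((u + u) == abs(t))) -> true; x = 0; v = 0; [i=-1]; v = 1; [j=0]; v = -4; [i=0]; v = 1; [j=0]; v = 1; [i=1]; v = 1; [j=0]; v = 6; s = 1; [i=3]; s = 1; [i=4]; s = 1; [i=5]; s = 1; [i=6]; s = 1; [i=7]; s = 1; [i=8]; s = 1; [i=9]; s = 1; s = -48; return 6
verdict: not equivalent; witness: x=0, y=-5
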